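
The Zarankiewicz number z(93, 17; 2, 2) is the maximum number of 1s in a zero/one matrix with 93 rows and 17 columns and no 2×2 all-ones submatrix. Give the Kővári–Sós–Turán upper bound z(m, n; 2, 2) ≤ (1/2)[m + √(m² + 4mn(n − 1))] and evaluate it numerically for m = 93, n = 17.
z(93, 17; 2, 2) ≤ (1/2)[93 + √(93² + 4·93·17·16)] = (1/2)[93 + √109833] = 212.2053

Kővári–Sós–Turán: let r_1, ..., r_93 be the row sums and z = Σ r_i the total number of 1s. Each pair of columns can share at most one row with both entries 1 (else a 2×2 all-ones block appears), so Σ_i C(r_i, 2) ≤ C(17, 2) = 136. By convexity Σ_i C(r_i, 2) ≥ 93·C(z/93, 2) = z(z − 93)/(2·93), giving z² − 93z − 93·17·16 ≤ 0 and hence z ≤ (1/2)[93 + √(8649 + 4·25296)] = (1/2)[93 + √109833] ≈ (1/2)(93 + 331.4106) = 212.2053.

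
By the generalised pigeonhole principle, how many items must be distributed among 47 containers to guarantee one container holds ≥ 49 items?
n = (49 − 1)·47 + 1 = 2257

By the generalised pigeonhole principle, to guarantee some box contains ≥ r objects we need more than (r − 1) · k objects total. Threshold: n = (r − 1) · k + 1. With r = 49 and k = 47: n = 48 · 47 + 1 = 2256 + 1 = 2257. For n = 2256 = 48 · 47, we can put exactly 48 objects in every box, avoiding 49 in any single one — so 2257 is tight.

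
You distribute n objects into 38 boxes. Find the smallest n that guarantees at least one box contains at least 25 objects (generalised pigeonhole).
n = (25 − 1)·38 + 1 = 913

By the generalised pigeonhole principle, to guarantee some box contains ≥ r objects we need more than (r − 1) · k objects total. Threshold: n = (r − 1) · k + 1. With r = 25 and k = 38: n = 24 · 38 + 1 = 912 + 1 = 913. For n = 912 = 24 · 38, we can put exactly 24 objects in every box, avoiding 25 in any single one — so 913 is tight.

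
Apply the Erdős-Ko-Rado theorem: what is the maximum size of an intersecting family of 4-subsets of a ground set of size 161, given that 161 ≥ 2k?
max |F| = C(160, 3) = 669920

Erdős-Ko-Rado (1961): when n ≥ 2k, max |F| = C(n−1, k−1). The bound is attained by the star {A : i ∈ A} for any fixed i ∈ [n]. Here C(161−1, 4−1) = C(160, 3) = 669920.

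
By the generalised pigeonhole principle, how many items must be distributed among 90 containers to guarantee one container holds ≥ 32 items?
n = (32 − 1)·90 + 1 = 2791

By the generalised pigeonhole principle, to guarantee some box contains ≥ r objects we need more than (r − 1) · k objects total. Threshold: n = (r − 1) · k + 1. With r = 32 and k = 90: n = 31 · 90 + 1 = 2790 + 1 = 2791. For n = 2790 = 31 · 90, we can put exactly 31 objects in every box, avoiding 32 in any single one — so 2791 is tight.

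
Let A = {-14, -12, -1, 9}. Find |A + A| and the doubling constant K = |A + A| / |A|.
K = |A + A| / |A| = 10/4 = 5/2

Enumerate A + A = {a + b : a, b ∈ A}. With |A| = 4, there are |A|^2 = 16 ordered sum pairs; collecting distinct values, A + A = {-28, -26, -24, -15, -13, -5, -3, -2, 8, 18}, so |A + A| = 10. Thus K = 10/4 = 5/2. For comparison, the minimum possible |A + A| over all 4-element sets is 2·4 − 1 = 7 (so min K = 7/4), attained only by arithmetic progressions.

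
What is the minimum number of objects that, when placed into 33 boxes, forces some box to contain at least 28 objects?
n = (28 − 1)·33 + 1 = 892

By the generalised pigeonhole principle, to guarantee some box contains ≥ r objects we need more than (r − 1) · k objects total. Threshold: n = (r − 1) · k + 1. With r = 28 and k = 33: n = 27 · 33 + 1 = 891 + 1 = 892. For n = 891 = 27 · 33, we can put exactly 27 objects in every box, avoiding 28 in any single one — so 892 is tight.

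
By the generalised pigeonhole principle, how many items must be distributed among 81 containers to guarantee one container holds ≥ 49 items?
n = (49 − 1)·81 + 1 = 3889

By the generalised pigeonhole principle, to guarantee some box contains ≥ r objects we need more than (r − 1) · k objects total. Threshold: n = (r − 1) · k + 1. With r = 49 and k = 81: n = 48 · 81 + 1 = 3888 + 1 = 3889. For n = 3888 = 48 · 81, we can put exactly 48 objects in every box, avoiding 49 in any single one — so 3889 is tight.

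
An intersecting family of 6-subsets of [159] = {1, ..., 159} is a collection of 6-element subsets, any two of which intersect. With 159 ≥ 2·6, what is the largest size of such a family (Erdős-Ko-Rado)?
max |F| = C(158, 5) = 769754986

The Erdős-Ko-Rado theorem states: for n ≥ 2k, an intersecting family of k-subsets of an n-element set has size at most C(n − 1, k − 1), with equality for 'star' families {A ⊆ [n] : |A| = k, i ∈ A} (fix an element i). For n = 159, k = 6: C(158, 5) = 769754986.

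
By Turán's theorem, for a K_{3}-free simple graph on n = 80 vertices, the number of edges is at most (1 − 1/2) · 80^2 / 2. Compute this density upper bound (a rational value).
Turán density bound = (1/2) · 80^2/2 = 1600

Turán's theorem: ex(n, K_{r+1}) is achieved by the complete r-partite Turán graph T(n, r) with parts as balanced as possible, and is at most (1 − 1/r) · n^2/2. For r = 2, n = 80: the density bound is (1/2) · 6400/2 = 1600. Since 2 ∣ 80, the Turán graph T(80, 2) has parts of equal size 40, and its edge count e(T(80, 2)) = 1600 attains the density bound exactly.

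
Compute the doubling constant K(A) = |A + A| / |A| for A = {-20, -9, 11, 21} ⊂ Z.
K = |A + A| / |A| = 10/4 = 5/2

Enumerate A + A = {a + b : a, b ∈ A}. With |A| = 4, there are |A|^2 = 16 ordered sum pairs; collecting distinct values, A + A = {-40, -29, -18, -9, 1, 2, 12, 22, 32, 42}, so |A + A| = 10. Thus K = 10/4 = 5/2. For comparison, the minimum possible |A + A| over all 4-element sets is 2·4 − 1 = 7 (so min K = 7/4), attained only by arithmetic progressions.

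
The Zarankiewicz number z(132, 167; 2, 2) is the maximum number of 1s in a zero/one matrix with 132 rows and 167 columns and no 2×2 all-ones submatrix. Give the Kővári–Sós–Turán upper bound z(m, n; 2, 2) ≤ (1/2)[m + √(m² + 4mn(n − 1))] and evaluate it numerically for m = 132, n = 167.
z(132, 167; 2, 2) ≤ (1/2)[132 + √(132² + 4·132·167·166)] = (1/2)[132 + √14654640] = 1980.069

Kővári–Sós–Turán: let r_1, ..., r_132 be the row sums and z = Σ r_i the total number of 1s. Each pair of columns can share at most one row with both entries 1 (else a 2×2 all-ones block appears), so Σ_i C(r_i, 2) ≤ C(167, 2) = 13861. By convexity Σ_i C(r_i, 2) ≥ 132·C(z/132, 2) = z(z − 132)/(2·132), giving z² − 132z − 132·167·166 ≤ 0 and hence z ≤ (1/2)[132 + √(17424 + 4·3659304)] = (1/2)[132 + √14654640] ≈ (1/2)(132 + 3828.1379) = 1980.069.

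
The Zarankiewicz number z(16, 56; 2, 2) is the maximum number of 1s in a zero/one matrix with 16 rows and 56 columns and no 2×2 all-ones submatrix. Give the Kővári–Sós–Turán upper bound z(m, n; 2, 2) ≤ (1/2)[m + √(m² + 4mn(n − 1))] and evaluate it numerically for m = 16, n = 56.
z(16, 56; 2, 2) ≤ (1/2)[16 + √(16² + 4·16·56·55)] = (1/2)[16 + √197376] = 230.1351

Kővári–Sós–Turán: let r_1, ..., r_16 be the row sums and z = Σ r_i the total number of 1s. Each pair of columns can share at most one row with both entries 1 (else a 2×2 all-ones block appears), so Σ_i C(r_i, 2) ≤ C(56, 2) = 1540. By convexity Σ_i C(r_i, 2) ≥ 16·C(z/16, 2) = z(z − 16)/(2·16), giving z² − 16z − 16·56·55 ≤ 0 and hence z ≤ (1/2)[16 + √(256 + 4·49280)] = (1/2)[16 + √197376] ≈ (1/2)(16 + 444.2702) = 230.1351.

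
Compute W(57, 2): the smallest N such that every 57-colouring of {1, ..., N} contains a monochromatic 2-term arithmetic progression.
W(57, 2) = 57 + 1 = 58

A 2-term AP is any pair of integers, so a monochromatic 2-AP exists iff some colour is used at least twice. With 57 colours, the colouring i ↦ i on {1, ..., 57} uses each colour once, avoiding any monochromatic pair, so W(57, 2) > 57. For {1, ..., 58}, pigeonhole forces two integers of the same colour, which form a monochromatic 2-AP. Hence W(57, 2) = 58.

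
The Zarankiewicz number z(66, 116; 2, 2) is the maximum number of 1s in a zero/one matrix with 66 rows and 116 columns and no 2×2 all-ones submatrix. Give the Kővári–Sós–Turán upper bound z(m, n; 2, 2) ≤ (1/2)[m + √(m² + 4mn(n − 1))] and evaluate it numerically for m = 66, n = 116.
z(66, 116; 2, 2) ≤ (1/2)[66 + √(66² + 4·66·116·115)] = (1/2)[66 + √3526116] = 971.8978

Kővári–Sós–Turán: let r_1, ..., r_66 be the row sums and z = Σ r_i the total number of 1s. Each pair of columns can share at most one row with both entries 1 (else a 2×2 all-ones block appears), so Σ_i C(r_i, 2) ≤ C(116, 2) = 6670. By convexity Σ_i C(r_i, 2) ≥ 66·C(z/66, 2) = z(z − 66)/(2·66), giving z² − 66z − 66·116·115 ≤ 0 and hence z ≤ (1/2)[66 + √(4356 + 4·880440)] = (1/2)[66 + √3526116] ≈ (1/2)(66 + 1877.7955) = 971.8978.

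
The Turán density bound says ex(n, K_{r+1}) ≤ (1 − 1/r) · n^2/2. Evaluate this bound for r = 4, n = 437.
Turán density bound = (3/4) · 437^2/2 = 572907/8 ≈ 71613.375

Turán's theorem: ex(n, K_{r+1}) is achieved by the complete r-partite Turán graph T(n, r) with parts as balanced as possible, and is at most (1 − 1/r) · n^2/2. For r = 4, n = 437: the density bound is (3/4) · 190969/2 = 572907/8 ≈ 71613.375. The integer-valued extremum is e(T(437, 4)) = 71613, which is strictly less than the density bound 572907/8 since 4 ∤ 437 (the parts of T(437, 4) cannot all be equal).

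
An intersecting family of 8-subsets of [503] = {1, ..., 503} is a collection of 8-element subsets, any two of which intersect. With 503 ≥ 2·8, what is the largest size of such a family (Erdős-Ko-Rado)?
max |F| = C(502, 7) = 1528441652875600

Erdős-Ko-Rado (1961): when n ≥ 2k, max |F| = C(n−1, k−1). The bound is attained by the star {A : i ∈ A} for any fixed i ∈ [n]. Here C(503−1, 8−1) = C(502, 7) = 1528441652875600.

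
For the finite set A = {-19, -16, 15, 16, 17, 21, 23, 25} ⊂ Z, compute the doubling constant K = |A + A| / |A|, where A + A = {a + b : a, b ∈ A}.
K = |A + A| / |A| = 31/8

Enumerate A + A = {a + b : a, b ∈ A}. With |A| = 8, there are |A|^2 = 64 ordered sum pairs; collecting distinct values, A + A = {-38, -35, -32, -4, -3, -2, -1, 0, 1, 2, 4, 5, 6, 7, 9, 30, 31, 32, 33, 34, 36, 37, 38, 39, 40, 41, 42, 44, 46, 48, 50}, so |A + A| = 31. Thus K = 31/8. For comparison, the minimum possible |A + A| over all 8-element sets is 2·8 − 1 = 15 (so min K = 15/8), attained only by arithmetic progressions.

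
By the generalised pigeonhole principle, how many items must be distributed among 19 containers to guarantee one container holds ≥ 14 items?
n = (14 − 1)·19 + 1 = 248

By the generalised pigeonhole principle, to guarantee some box contains ≥ r objects we need more than (r − 1) · k objects total. Threshold: n = (r − 1) · k + 1. With r = 14 and k = 19: n = 13 · 19 + 1 = 247 + 1 = 248. For n = 247 = 13 · 19, we can put exactly 13 objects in every box, avoiding 14 in any single one — so 248 is tight.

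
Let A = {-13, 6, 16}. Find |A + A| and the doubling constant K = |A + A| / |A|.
K = |A + A| / |A| = 6/3 = 2

Enumerate A + A = {a + b : a, b ∈ A}. With |A| = 3, there are |A|^2 = 9 ordered sum pairs; collecting distinct values, A + A = {-26, -7, 3, 12, 22, 32}, so |A + A| = 6. Thus K = 6/3 = 2. For comparison, the minimum possible |A + A| over all 3-element sets is 2·3 − 1 = 5 (so min K = 5/3), attained only by arithmetic progressions.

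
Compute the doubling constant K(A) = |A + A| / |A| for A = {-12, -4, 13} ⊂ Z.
K = |A + A| / |A| = 6/3 = 2

Enumerate A + A = {a + b : a, b ∈ A}. With |A| = 3, there are |A|^2 = 9 ordered sum pairs; collecting distinct values, A + A = {-24, -16, -8, 1, 9, 26}, so |A + A| = 6. Thus K = 6/3 = 2. For comparison, the minimum possible |A + A| over all 3-element sets is 2·3 − 1 = 5 (so min K = 5/3), attained only by arithmetic progressions.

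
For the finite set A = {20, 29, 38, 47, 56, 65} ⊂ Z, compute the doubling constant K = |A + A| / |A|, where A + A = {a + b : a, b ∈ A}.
K = |A + A| / |A| = 11/6

Enumerate A + A = {a + b : a, b ∈ A}. With |A| = 6, there are |A|^2 = 36 ordered sum pairs; collecting distinct values, A + A = {40, 49, 58, 67, 76, 85, 94, 103, 112, 121, 130}, so |A + A| = 11. Thus K = 11/6. Here |A + A| = 2|A| − 1 = 11, the minimum possible — so K = 11/6 is minimal, which holds iff A is an arithmetic progression.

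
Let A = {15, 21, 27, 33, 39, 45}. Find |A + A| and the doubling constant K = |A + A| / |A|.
K = |A + A| / |A| = 11/6

Enumerate A + A = {a + b : a, b ∈ A}. With |A| = 6, there are |A|^2 = 36 ordered sum pairs; collecting distinct values, A + A = {30, 36, 42, 48, 54, 60, 66, 72, 78, 84, 90}, so |A + A| = 11. Thus K = 11/6. Here |A + A| = 2|A| − 1 = 11, the minimum possible — so K = 11/6 is minimal, which holds iff A is an arithmetic progression.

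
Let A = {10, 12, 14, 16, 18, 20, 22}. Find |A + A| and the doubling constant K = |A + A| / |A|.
K = |A + A| / |A| = 13/7

Enumerate A + A = {a + b : a, b ∈ A}. With |A| = 7, there are |A|^2 = 49 ordered sum pairs; collecting distinct values, A + A = {20, 22, 24, 26, 28, 30, 32, 34, 36, 38, 40, 42, 44}, so |A + A| = 13. Thus K = 13/7. Here |A + A| = 2|A| − 1 = 13, the minimum possible — so K = 13/7 is minimal, which holds iff A is an arithmetic progression.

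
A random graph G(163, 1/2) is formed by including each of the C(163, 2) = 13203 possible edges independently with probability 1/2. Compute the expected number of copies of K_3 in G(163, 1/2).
E[# K_3] = C(163, 3) · (1/2)^C(3, 2) = 708561 / 2^3 = 88570.125

For each 3-subset S of vertices (there are C(163, 3) = 708561 such S), let X_S = 1 if S induces a K_3 (all C(3, 2) = 3 edges present). Then P(X_S = 1) = (1/2)^3 = 1/8. By linearity of expectation, E[# K_3] = C(163, 3) · (1/2)^3 = 708561 / 8 = 88570.125.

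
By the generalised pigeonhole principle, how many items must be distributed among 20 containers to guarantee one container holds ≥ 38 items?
n = (38 − 1)·20 + 1 = 741

By the generalised pigeonhole principle, to guarantee some box contains ≥ r objects we need more than (r − 1) · k objects total. Threshold: n = (r − 1) · k + 1. With r = 38 and k = 20: n = 37 · 20 + 1 = 740 + 1 = 741. For n = 740 = 37 · 20, we can put exactly 37 objects in every box, avoiding 38 in any single one — so 741 is tight.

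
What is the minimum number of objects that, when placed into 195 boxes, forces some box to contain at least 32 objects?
n = (32 − 1)·195 + 1 = 6046

By the generalised pigeonhole principle, to guarantee some box contains ≥ r objects we need more than (r − 1) · k objects total. Threshold: n = (r − 1) · k + 1. With r = 32 and k = 195: n = 31 · 195 + 1 = 6045 + 1 = 6046. For n = 6045 = 31 · 195, we can put exactly 31 objects in every box, avoiding 32 in any single one — so 6046 is tight.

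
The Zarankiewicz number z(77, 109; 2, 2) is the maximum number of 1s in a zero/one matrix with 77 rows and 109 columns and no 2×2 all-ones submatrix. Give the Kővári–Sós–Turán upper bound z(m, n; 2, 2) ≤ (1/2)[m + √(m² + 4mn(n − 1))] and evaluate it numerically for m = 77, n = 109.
z(77, 109; 2, 2) ≤ (1/2)[77 + √(77² + 4·77·109·108)] = (1/2)[77 + √3631705] = 991.3516

Kővári–Sós–Turán: let r_1, ..., r_77 be the row sums and z = Σ r_i the total number of 1s. Each pair of columns can share at most one row with both entries 1 (else a 2×2 all-ones block appears), so Σ_i C(r_i, 2) ≤ C(109, 2) = 5886. By convexity Σ_i C(r_i, 2) ≥ 77·C(z/77, 2) = z(z − 77)/(2·77), giving z² − 77z − 77·109·108 ≤ 0 and hence z ≤ (1/2)[77 + √(5929 + 4·906444)] = (1/2)[77 + √3631705] ≈ (1/2)(77 + 1905.7033) = 991.3516.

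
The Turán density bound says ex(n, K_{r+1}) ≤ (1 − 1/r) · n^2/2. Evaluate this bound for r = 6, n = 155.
Turán density bound = (5/6) · 155^2/2 = 120125/12 ≈ 10010.4167

Turán's theorem: ex(n, K_{r+1}) is achieved by the complete r-partite Turán graph T(n, r) with parts as balanced as possible, and is at most (1 − 1/r) · n^2/2. For r = 6, n = 155: the density bound is (5/6) · 24025/2 = 120125/12 ≈ 10010.4167. The integer-valued extremum is e(T(155, 6)) = 10010, which is strictly less than the density bound 120125/12 since 6 ∤ 155 (the parts of T(155, 6) cannot all be equal).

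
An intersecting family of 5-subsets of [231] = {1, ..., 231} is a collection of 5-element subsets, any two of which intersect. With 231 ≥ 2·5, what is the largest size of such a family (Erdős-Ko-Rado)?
max |F| = C(230, 4) = 113582855

Erdős-Ko-Rado (1961): when n ≥ 2k, max |F| = C(n−1, k−1). The bound is attained by the star {A : i ∈ A} for any fixed i ∈ [n]. Here C(231−1, 5−1) = C(230, 4) = 113582855.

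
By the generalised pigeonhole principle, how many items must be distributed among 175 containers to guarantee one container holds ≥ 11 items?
n = (11 − 1)·175 + 1 = 1751

By the generalised pigeonhole principle, to guarantee some box contains ≥ r objects we need more than (r − 1) · k objects total. Threshold: n = (r − 1) · k + 1. With r = 11 and k = 175: n = 10 · 175 + 1 = 1750 + 1 = 1751. For n = 1750 = 10 · 175, we can put exactly 10 objects in every box, avoiding 11 in any single one — so 1751 is tight.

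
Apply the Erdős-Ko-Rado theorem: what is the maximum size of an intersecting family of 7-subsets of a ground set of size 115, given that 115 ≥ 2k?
max |F| = C(114, 6) = 2666926108

The Erdős-Ko-Rado theorem states: for n ≥ 2k, an intersecting family of k-subsets of an n-element set has size at most C(n − 1, k − 1), with equality for 'star' families {A ⊆ [n] : |A| = k, i ∈ A} (fix an element i). For n = 115, k = 7: C(114, 6) = 2666926108.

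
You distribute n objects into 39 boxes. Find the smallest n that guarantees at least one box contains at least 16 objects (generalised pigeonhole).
n = (16 − 1)·39 + 1 = 586

By the generalised pigeonhole principle, to guarantee some box contains ≥ r objects we need more than (r − 1) · k objects total. Threshold: n = (r − 1) · k + 1. With r = 16 and k = 39: n = 15 · 39 + 1 = 585 + 1 = 586. For n = 585 = 15 · 39, we can put exactly 15 objects in every box, avoiding 16 in any single one — so 586 is tight.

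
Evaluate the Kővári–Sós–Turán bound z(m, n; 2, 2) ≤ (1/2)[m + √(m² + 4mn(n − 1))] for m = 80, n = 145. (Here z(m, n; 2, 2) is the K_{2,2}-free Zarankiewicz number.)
z(80, 145; 2, 2) ≤ (1/2)[80 + √(80² + 4·80·145·144)] = (1/2)[80 + √6688000] = 1333.0584

Kővári–Sós–Turán: let r_1, ..., r_80 be the row sums and z = Σ r_i the total number of 1s. Each pair of columns can share at most one row with both entries 1 (else a 2×2 all-ones block appears), so Σ_i C(r_i, 2) ≤ C(145, 2) = 10440. By convexity Σ_i C(r_i, 2) ≥ 80·C(z/80, 2) = z(z − 80)/(2·80), giving z² − 80z − 80·145·144 ≤ 0 and hence z ≤ (1/2)[80 + √(6400 + 4·1670400)] = (1/2)[80 + √6688000] ≈ (1/2)(80 + 2586.1168) = 1333.0584.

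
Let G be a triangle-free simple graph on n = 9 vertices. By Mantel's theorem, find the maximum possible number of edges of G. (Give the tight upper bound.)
ex(9, K_3) = ⌊9^2/4⌋ = 20

Mantel (1907): a triangle-free graph on n vertices has at most ⌊n^2/4⌋ edges, with equality for the complete bipartite graph K_{⌊n/2⌋, ⌈n/2⌉}. For n = 9: ⌊9^2/4⌋ = ⌊81/4⌋ = 20. The extremal graph is K_{4, 5}, which has 4·5 = 20 edges.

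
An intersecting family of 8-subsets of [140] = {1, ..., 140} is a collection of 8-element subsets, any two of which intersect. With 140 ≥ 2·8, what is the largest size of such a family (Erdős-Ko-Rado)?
max |F| = C(139, 7) = 170613359082

The Erdős-Ko-Rado theorem states: for n ≥ 2k, an intersecting family of k-subsets of an n-element set has size at most C(n − 1, k − 1), with equality for 'star' families {A ⊆ [n] : |A| = k, i ∈ A} (fix an element i). For n = 140, k = 8: C(139, 7) = 170613359082.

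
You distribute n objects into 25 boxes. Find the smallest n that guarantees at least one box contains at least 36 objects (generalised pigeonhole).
n = (36 − 1)·25 + 1 = 876

By the generalised pigeonhole principle, to guarantee some box contains ≥ r objects we need more than (r − 1) · k objects total. Threshold: n = (r − 1) · k + 1. With r = 36 and k = 25: n = 35 · 25 + 1 = 875 + 1 = 876. For n = 875 = 35 · 25, we can put exactly 35 objects in every box, avoiding 36 in any single one — so 876 is tight.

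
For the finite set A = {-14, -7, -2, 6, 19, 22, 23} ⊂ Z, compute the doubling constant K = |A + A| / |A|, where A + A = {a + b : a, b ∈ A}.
K = |A + A| / |A| = 27/7

Enumerate A + A = {a + b : a, b ∈ A}. With |A| = 7, there are |A|^2 = 49 ordered sum pairs; collecting distinct values, A + A = {-28, -21, -16, -14, -9, -8, -4, -1, 4, 5, 8, 9, 12, 15, 16, 17, 20, 21, 25, 28, 29, 38, 41, 42, 44, 45, 46}, so |A + A| = 27. Thus K = 27/7. For comparison, the minimum possible |A + A| over all 7-element sets is 2·7 − 1 = 13 (so min K = 13/7), attained only by arithmetic progressions.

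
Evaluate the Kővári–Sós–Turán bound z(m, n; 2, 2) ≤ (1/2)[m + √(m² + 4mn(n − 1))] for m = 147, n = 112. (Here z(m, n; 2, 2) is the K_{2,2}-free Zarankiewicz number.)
z(147, 112; 2, 2) ≤ (1/2)[147 + √(147² + 4·147·112·111)] = (1/2)[147 + √7331625] = 1427.3487

Kővári–Sós–Turán: let r_1, ..., r_147 be the row sums and z = Σ r_i the total number of 1s. Each pair of columns can share at most one row with both entries 1 (else a 2×2 all-ones block appears), so Σ_i C(r_i, 2) ≤ C(112, 2) = 6216. By convexity Σ_i C(r_i, 2) ≥ 147·C(z/147, 2) = z(z − 147)/(2·147), giving z² − 147z − 147·112·111 ≤ 0 and hence z ≤ (1/2)[147 + √(21609 + 4·1827504)] = (1/2)[147 + √7331625] ≈ (1/2)(147 + 2707.6974) = 1427.3487.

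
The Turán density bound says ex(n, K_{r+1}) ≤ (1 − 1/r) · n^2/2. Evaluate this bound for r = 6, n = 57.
Turán density bound = (5/6) · 57^2/2 = 5415/4 ≈ 1353.75

Turán's theorem: ex(n, K_{r+1}) is achieved by the complete r-partite Turán graph T(n, r) with parts as balanced as possible, and is at most (1 − 1/r) · n^2/2. For r = 6, n = 57: the density bound is (5/6) · 3249/2 = 5415/4 ≈ 1353.75. The integer-valued extremum is e(T(57, 6)) = 1353, which is strictly less than the density bound 5415/4 since 6 ∤ 57 (the parts of T(57, 6) cannot all be equal).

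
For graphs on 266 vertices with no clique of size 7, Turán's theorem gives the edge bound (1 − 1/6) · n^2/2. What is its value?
Turán density bound = (5/6) · 266^2/2 = 88445/3 ≈ 29481.6667

Turán's theorem: ex(n, K_{r+1}) is achieved by the complete r-partite Turán graph T(n, r) with parts as balanced as possible, and is at most (1 − 1/r) · n^2/2. For r = 6, n = 266: the density bound is (5/6) · 70756/2 = 88445/3 ≈ 29481.6667. The integer-valued extremum is e(T(266, 6)) = 29481, which is strictly less than the density bound 88445/3 since 6 ∤ 266 (the parts of T(266, 6) cannot all be equal).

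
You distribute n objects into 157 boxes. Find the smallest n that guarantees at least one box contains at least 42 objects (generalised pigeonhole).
n = (42 − 1)·157 + 1 = 6438

By the generalised pigeonhole principle, to guarantee some box contains ≥ r objects we need more than (r − 1) · k objects total. Threshold: n = (r − 1) · k + 1. With r = 42 and k = 157: n = 41 · 157 + 1 = 6437 + 1 = 6438. For n = 6437 = 41 · 157, we can put exactly 41 objects in every box, avoiding 42 in any single one — so 6438 is tight.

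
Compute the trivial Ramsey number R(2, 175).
R(2, 175) = 175

R(2, k) = k for all k ≥ 2: in a 2-colouring of K_k, either some edge is red (a red K_2) or all edges are blue (a blue K_k). And K_{174} coloured all-blue has no blue K_175, so R(2, 175) > 174. Hence R(2, 175) = 175.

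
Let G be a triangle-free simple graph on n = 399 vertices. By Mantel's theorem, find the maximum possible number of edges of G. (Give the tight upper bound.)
ex(399, K_3) = ⌊399^2/4⌋ = 39800

Mantel (1907): a triangle-free graph on n vertices has at most ⌊n^2/4⌋ edges, with equality for the complete bipartite graph K_{⌊n/2⌋, ⌈n/2⌉}. For n = 399: ⌊399^2/4⌋ = ⌊159201/4⌋ = 39800. The extremal graph is K_{199, 200}, which has 199·200 = 39800 edges.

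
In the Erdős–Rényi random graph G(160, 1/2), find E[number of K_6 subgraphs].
E[# K_6] = C(160, 6) · (1/2)^C(6, 2) = 21193254160 / 2^15 = 1324578385/2048 ≈ 646766.789551

For each 6-subset S of vertices (there are C(160, 6) = 21193254160 such S), let X_S = 1 if S induces a K_6 (all C(6, 2) = 15 edges present). Then P(X_S = 1) = (1/2)^15 = 1/32768. By linearity of expectation, E[# K_6] = C(160, 6) · (1/2)^15 = 21193254160 / 32768 = 1324578385/2048 ≈ 646766.789551.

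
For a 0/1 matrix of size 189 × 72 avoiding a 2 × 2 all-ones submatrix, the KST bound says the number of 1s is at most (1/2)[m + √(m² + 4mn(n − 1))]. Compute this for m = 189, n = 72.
z(189, 72; 2, 2) ≤ (1/2)[189 + √(189² + 4·189·72·71)] = (1/2)[189 + √3900393] = 1081.9706

Kővári–Sós–Turán: let r_1, ..., r_189 be the row sums and z = Σ r_i the total number of 1s. Each pair of columns can share at most one row with both entries 1 (else a 2×2 all-ones block appears), so Σ_i C(r_i, 2) ≤ C(72, 2) = 2556. By convexity Σ_i C(r_i, 2) ≥ 189·C(z/189, 2) = z(z − 189)/(2·189), giving z² − 189z − 189·72·71 ≤ 0 and hence z ≤ (1/2)[189 + √(35721 + 4·966168)] = (1/2)[189 + √3900393] ≈ (1/2)(189 + 1974.9413) = 1081.9706.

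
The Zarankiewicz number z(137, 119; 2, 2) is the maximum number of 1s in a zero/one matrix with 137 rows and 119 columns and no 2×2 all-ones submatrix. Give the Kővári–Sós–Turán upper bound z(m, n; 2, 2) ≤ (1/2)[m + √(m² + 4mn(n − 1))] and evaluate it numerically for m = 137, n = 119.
z(137, 119; 2, 2) ≤ (1/2)[137 + √(137² + 4·137·119·118)] = (1/2)[137 + √7713785] = 1457.1851

Kővári–Sós–Turán: let r_1, ..., r_137 be the row sums and z = Σ r_i the total number of 1s. Each pair of columns can share at most one row with both entries 1 (else a 2×2 all-ones block appears), so Σ_i C(r_i, 2) ≤ C(119, 2) = 7021. By convexity Σ_i C(r_i, 2) ≥ 137·C(z/137, 2) = z(z − 137)/(2·137), giving z² − 137z − 137·119·118 ≤ 0 and hence z ≤ (1/2)[137 + √(18769 + 4·1923754)] = (1/2)[137 + √7713785] ≈ (1/2)(137 + 2777.3702) = 1457.1851.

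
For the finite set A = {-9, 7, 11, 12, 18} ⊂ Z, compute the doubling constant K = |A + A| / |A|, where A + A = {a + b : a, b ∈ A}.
K = |A + A| / |A| = 15/5 = 3

Enumerate A + A = {a + b : a, b ∈ A}. With |A| = 5, there are |A|^2 = 25 ordered sum pairs; collecting distinct values, A + A = {-18, -2, 2, 3, 9, 14, 18, 19, 22, 23, 24, 25, 29, 30, 36}, so |A + A| = 15. Thus K = 15/5 = 3. For comparison, the minimum possible |A + A| over all 5-element sets is 2·5 − 1 = 9 (so min K = 9/5), attained only by arithmetic progressions.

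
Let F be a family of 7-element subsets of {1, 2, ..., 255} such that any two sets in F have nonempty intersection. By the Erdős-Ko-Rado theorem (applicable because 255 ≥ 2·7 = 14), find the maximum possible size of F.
max |F| = C(254, 6) = 351427189575

The Erdős-Ko-Rado theorem states: for n ≥ 2k, an intersecting family of k-subsets of an n-element set has size at most C(n − 1, k − 1), with equality for 'star' families {A ⊆ [n] : |A| = k, i ∈ A} (fix an element i). For n = 255, k = 7: C(254, 6) = 351427189575.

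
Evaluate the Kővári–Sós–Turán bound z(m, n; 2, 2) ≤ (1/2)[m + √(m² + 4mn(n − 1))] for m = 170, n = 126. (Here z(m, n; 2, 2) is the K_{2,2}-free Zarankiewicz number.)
z(170, 126; 2, 2) ≤ (1/2)[170 + √(170² + 4·170·126·125)] = (1/2)[170 + √10738900] = 1723.513

Kővári–Sós–Turán: let r_1, ..., r_170 be the row sums and z = Σ r_i the total number of 1s. Each pair of columns can share at most one row with both entries 1 (else a 2×2 all-ones block appears), so Σ_i C(r_i, 2) ≤ C(126, 2) = 7875. By convexity Σ_i C(r_i, 2) ≥ 170·C(z/170, 2) = z(z − 170)/(2·170), giving z² − 170z − 170·126·125 ≤ 0 and hence z ≤ (1/2)[170 + √(28900 + 4·2677500)] = (1/2)[170 + √10738900] ≈ (1/2)(170 + 3277.0261) = 1723.513.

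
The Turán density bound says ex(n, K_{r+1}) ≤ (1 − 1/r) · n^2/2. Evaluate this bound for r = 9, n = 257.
Turán density bound = (8/9) · 257^2/2 = 264196/9 ≈ 29355.1111

Turán's theorem: ex(n, K_{r+1}) is achieved by the complete r-partite Turán graph T(n, r) with parts as balanced as possible, and is at most (1 − 1/r) · n^2/2. For r = 9, n = 257: the density bound is (8/9) · 66049/2 = 264196/9 ≈ 29355.1111. The integer-valued extremum is e(T(257, 9)) = 29354, which is strictly less than the density bound 264196/9 since 9 ∤ 257 (the parts of T(257, 9) cannot all be equal).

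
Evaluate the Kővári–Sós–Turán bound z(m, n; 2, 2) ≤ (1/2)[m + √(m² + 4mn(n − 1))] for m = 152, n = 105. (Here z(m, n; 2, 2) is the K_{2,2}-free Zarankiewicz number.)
z(152, 105; 2, 2) ≤ (1/2)[152 + √(152² + 4·152·105·104)] = (1/2)[152 + √6662464] = 1366.5875

Kővári–Sós–Turán: let r_1, ..., r_152 be the row sums and z = Σ r_i the total number of 1s. Each pair of columns can share at most one row with both entries 1 (else a 2×2 all-ones block appears), so Σ_i C(r_i, 2) ≤ C(105, 2) = 5460. By convexity Σ_i C(r_i, 2) ≥ 152·C(z/152, 2) = z(z − 152)/(2·152), giving z² − 152z − 152·105·104 ≤ 0 and hence z ≤ (1/2)[152 + √(23104 + 4·1659840)] = (1/2)[152 + √6662464] ≈ (1/2)(152 + 2581.1749) = 1366.5875.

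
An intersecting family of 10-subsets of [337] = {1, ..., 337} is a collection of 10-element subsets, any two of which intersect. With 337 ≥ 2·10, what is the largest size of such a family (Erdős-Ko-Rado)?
max |F| = C(336, 9) = 135008623969930480

Erdős-Ko-Rado (1961): when n ≥ 2k, max |F| = C(n−1, k−1). The bound is attained by the star {A : i ∈ A} for any fixed i ∈ [n]. Here C(337−1, 10−1) = C(336, 9) = 135008623969930480.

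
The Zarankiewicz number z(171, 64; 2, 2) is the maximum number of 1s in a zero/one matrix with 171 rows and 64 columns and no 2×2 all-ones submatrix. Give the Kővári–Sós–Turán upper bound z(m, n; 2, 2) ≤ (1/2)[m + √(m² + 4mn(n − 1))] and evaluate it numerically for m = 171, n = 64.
z(171, 64; 2, 2) ≤ (1/2)[171 + √(171² + 4·171·64·63)] = (1/2)[171 + √2787129] = 920.2348

Kővári–Sós–Turán: let r_1, ..., r_171 be the row sums and z = Σ r_i the total number of 1s. Each pair of columns can share at most one row with both entries 1 (else a 2×2 all-ones block appears), so Σ_i C(r_i, 2) ≤ C(64, 2) = 2016. By convexity Σ_i C(r_i, 2) ≥ 171·C(z/171, 2) = z(z − 171)/(2·171), giving z² − 171z − 171·64·63 ≤ 0 and hence z ≤ (1/2)[171 + √(29241 + 4·689472)] = (1/2)[171 + √2787129] ≈ (1/2)(171 + 1669.4697) = 920.2348.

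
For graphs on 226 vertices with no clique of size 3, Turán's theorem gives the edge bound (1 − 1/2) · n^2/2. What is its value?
Turán density bound = (1/2) · 226^2/2 = 12769

Turán's theorem: ex(n, K_{r+1}) is achieved by the complete r-partite Turán graph T(n, r) with parts as balanced as possible, and is at most (1 − 1/r) · n^2/2. For r = 2, n = 226: the density bound is (1/2) · 51076/2 = 12769. Since 2 ∣ 226, the Turán graph T(226, 2) has parts of equal size 113, and its edge count e(T(226, 2)) = 12769 attains the density bound exactly.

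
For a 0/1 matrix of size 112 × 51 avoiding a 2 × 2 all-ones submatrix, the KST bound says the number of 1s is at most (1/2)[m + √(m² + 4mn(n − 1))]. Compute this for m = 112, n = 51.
z(112, 51; 2, 2) ≤ (1/2)[112 + √(112² + 4·112·51·50)] = (1/2)[112 + √1154944] = 593.3416

Kővári–Sós–Turán: let r_1, ..., r_112 be the row sums and z = Σ r_i the total number of 1s. Each pair of columns can share at most one row with both entries 1 (else a 2×2 all-ones block appears), so Σ_i C(r_i, 2) ≤ C(51, 2) = 1275. By convexity Σ_i C(r_i, 2) ≥ 112·C(z/112, 2) = z(z − 112)/(2·112), giving z² − 112z − 112·51·50 ≤ 0 and hence z ≤ (1/2)[112 + √(12544 + 4·285600)] = (1/2)[112 + √1154944] ≈ (1/2)(112 + 1074.6832) = 593.3416.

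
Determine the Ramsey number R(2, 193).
R(2, 193) = 193

R(2, k) = k for all k ≥ 2: in a 2-colouring of K_k, either some edge is red (a red K_2) or all edges are blue (a blue K_k). And K_{192} coloured all-blue has no blue K_193, so R(2, 193) > 192. Hence R(2, 193) = 193.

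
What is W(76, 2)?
W(76, 2) = 76 + 1 = 77

A 2-term AP is any pair of integers, so a monochromatic 2-AP exists iff some colour is used at least twice. With 76 colours, the colouring i ↦ i on {1, ..., 76} uses each colour once, avoiding any monochromatic pair, so W(76, 2) > 76. For {1, ..., 77}, pigeonhole forces two integers of the same colour, which form a monochromatic 2-AP. Hence W(76, 2) = 77.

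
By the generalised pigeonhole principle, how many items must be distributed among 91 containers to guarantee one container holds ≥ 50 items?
n = (50 − 1)·91 + 1 = 4460

By the generalised pigeonhole principle, to guarantee some box contains ≥ r objects we need more than (r − 1) · k objects total. Threshold: n = (r − 1) · k + 1. With r = 50 and k = 91: n = 49 · 91 + 1 = 4459 + 1 = 4460. For n = 4459 = 49 · 91, we can put exactly 49 objects in every box, avoiding 50 in any single one — so 4460 is tight.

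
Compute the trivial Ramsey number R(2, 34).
R(2, 34) = 34

R(2, k) = k for all k ≥ 2: in a 2-colouring of K_k, either some edge is red (a red K_2) or all edges are blue (a blue K_k). And K_{33} coloured all-blue has no blue K_34, so R(2, 34) > 33. Hence R(2, 34) = 34.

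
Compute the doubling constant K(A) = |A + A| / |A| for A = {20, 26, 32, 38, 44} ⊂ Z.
K = |A + A| / |A| = 9/5

Enumerate A + A = {a + b : a, b ∈ A}. With |A| = 5, there are |A|^2 = 25 ordered sum pairs; collecting distinct values, A + A = {40, 46, 52, 58, 64, 70, 76, 82, 88}, so |A + A| = 9. Thus K = 9/5. Here |A + A| = 2|A| − 1 = 9, the minimum possible — so K = 9/5 is minimal, which holds iff A is an arithmetic progression.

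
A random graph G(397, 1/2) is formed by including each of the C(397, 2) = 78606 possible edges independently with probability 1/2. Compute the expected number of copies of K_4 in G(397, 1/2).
E[# K_4] = C(397, 4) · (1/2)^C(4, 2) = 1019454315 / 2^6 = 15928973.671875

For each 4-subset S of vertices (there are C(397, 4) = 1019454315 such S), let X_S = 1 if S induces a K_4 (all C(4, 2) = 6 edges present). Then P(X_S = 1) = (1/2)^6 = 1/64. By linearity of expectation, E[# K_4] = C(397, 4) · (1/2)^6 = 1019454315 / 64 = 15928973.671875.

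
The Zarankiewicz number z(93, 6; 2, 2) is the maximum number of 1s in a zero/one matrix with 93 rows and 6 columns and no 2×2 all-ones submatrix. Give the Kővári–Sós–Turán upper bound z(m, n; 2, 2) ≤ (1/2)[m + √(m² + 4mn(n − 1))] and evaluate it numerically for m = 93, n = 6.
z(93, 6; 2, 2) ≤ (1/2)[93 + √(93² + 4·93·6·5)] = (1/2)[93 + √19809] = 116.8722

Kővári–Sós–Turán: let r_1, ..., r_93 be the row sums and z = Σ r_i the total number of 1s. Each pair of columns can share at most one row with both entries 1 (else a 2×2 all-ones block appears), so Σ_i C(r_i, 2) ≤ C(6, 2) = 15. By convexity Σ_i C(r_i, 2) ≥ 93·C(z/93, 2) = z(z − 93)/(2·93), giving z² − 93z − 93·6·5 ≤ 0 and hence z ≤ (1/2)[93 + √(8649 + 4·2790)] = (1/2)[93 + √19809] ≈ (1/2)(93 + 140.7444) = 116.8722.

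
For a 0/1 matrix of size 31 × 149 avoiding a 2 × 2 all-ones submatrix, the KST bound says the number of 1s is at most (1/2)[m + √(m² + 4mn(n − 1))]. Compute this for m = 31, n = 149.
z(31, 149; 2, 2) ≤ (1/2)[31 + √(31² + 4·31·149·148)] = (1/2)[31 + √2735409] = 842.4536

Kővári–Sós–Turán: let r_1, ..., r_31 be the row sums and z = Σ r_i the total number of 1s. Each pair of columns can share at most one row with both entries 1 (else a 2×2 all-ones block appears), so Σ_i C(r_i, 2) ≤ C(149, 2) = 11026. By convexity Σ_i C(r_i, 2) ≥ 31·C(z/31, 2) = z(z − 31)/(2·31), giving z² − 31z − 31·149·148 ≤ 0 and hence z ≤ (1/2)[31 + √(961 + 4·683612)] = (1/2)[31 + √2735409] ≈ (1/2)(31 + 1653.9072) = 842.4536.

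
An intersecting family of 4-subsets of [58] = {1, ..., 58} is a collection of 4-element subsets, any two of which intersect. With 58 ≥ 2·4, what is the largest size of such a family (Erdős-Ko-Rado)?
max |F| = C(57, 3) = 29260

Erdős-Ko-Rado (1961): when n ≥ 2k, max |F| = C(n−1, k−1). The bound is attained by the star {A : i ∈ A} for any fixed i ∈ [n]. Here C(58−1, 4−1) = C(57, 3) = 29260.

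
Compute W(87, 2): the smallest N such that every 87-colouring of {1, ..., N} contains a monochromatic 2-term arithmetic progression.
W(87, 2) = 87 + 1 = 88

A 2-term AP is any pair of integers, so a monochromatic 2-AP exists iff some colour is used at least twice. With 87 colours, the colouring i ↦ i on {1, ..., 87} uses each colour once, avoiding any monochromatic pair, so W(87, 2) > 87. For {1, ..., 88}, pigeonhole forces two integers of the same colour, which form a monochromatic 2-AP. Hence W(87, 2) = 88.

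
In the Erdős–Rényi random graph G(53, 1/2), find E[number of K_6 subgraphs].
E[# K_6] = C(53, 6) · (1/2)^C(6, 2) = 22957480 / 2^15 = 2869685/4096 ≈ 700.606689

For each 6-subset S of vertices (there are C(53, 6) = 22957480 such S), let X_S = 1 if S induces a K_6 (all C(6, 2) = 15 edges present). Then P(X_S = 1) = (1/2)^15 = 1/32768. By linearity of expectation, E[# K_6] = C(53, 6) · (1/2)^15 = 22957480 / 32768 = 2869685/4096 ≈ 700.606689.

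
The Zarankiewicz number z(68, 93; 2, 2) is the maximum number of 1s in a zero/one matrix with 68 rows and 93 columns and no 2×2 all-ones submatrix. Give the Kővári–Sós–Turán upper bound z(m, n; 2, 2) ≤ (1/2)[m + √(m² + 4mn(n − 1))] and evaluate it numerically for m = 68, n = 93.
z(68, 93; 2, 2) ≤ (1/2)[68 + √(68² + 4·68·93·92)] = (1/2)[68 + √2331856] = 797.5208

Kővári–Sós–Turán: let r_1, ..., r_68 be the row sums and z = Σ r_i the total number of 1s. Each pair of columns can share at most one row with both entries 1 (else a 2×2 all-ones block appears), so Σ_i C(r_i, 2) ≤ C(93, 2) = 4278. By convexity Σ_i C(r_i, 2) ≥ 68·C(z/68, 2) = z(z − 68)/(2·68), giving z² − 68z − 68·93·92 ≤ 0 and hence z ≤ (1/2)[68 + √(4624 + 4·581808)] = (1/2)[68 + √2331856] ≈ (1/2)(68 + 1527.0416) = 797.5208.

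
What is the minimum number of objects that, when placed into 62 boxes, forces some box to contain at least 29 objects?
n = (29 − 1)·62 + 1 = 1737

By the generalised pigeonhole principle, to guarantee some box contains ≥ r objects we need more than (r − 1) · k objects total. Threshold: n = (r − 1) · k + 1. With r = 29 and k = 62: n = 28 · 62 + 1 = 1736 + 1 = 1737. For n = 1736 = 28 · 62, we can put exactly 28 objects in every box, avoiding 29 in any single one — so 1737 is tight.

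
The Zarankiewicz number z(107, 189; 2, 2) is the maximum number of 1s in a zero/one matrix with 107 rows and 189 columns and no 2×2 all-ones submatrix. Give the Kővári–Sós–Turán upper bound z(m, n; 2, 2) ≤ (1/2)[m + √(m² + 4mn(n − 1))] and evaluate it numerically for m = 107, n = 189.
z(107, 189; 2, 2) ≤ (1/2)[107 + √(107² + 4·107·189·188)] = (1/2)[107 + √15219145] = 2004.0861

Kővári–Sós–Turán: let r_1, ..., r_107 be the row sums and z = Σ r_i the total number of 1s. Each pair of columns can share at most one row with both entries 1 (else a 2×2 all-ones block appears), so Σ_i C(r_i, 2) ≤ C(189, 2) = 17766. By convexity Σ_i C(r_i, 2) ≥ 107·C(z/107, 2) = z(z − 107)/(2·107), giving z² − 107z − 107·189·188 ≤ 0 and hence z ≤ (1/2)[107 + √(11449 + 4·3801924)] = (1/2)[107 + √15219145] ≈ (1/2)(107 + 3901.1723) = 2004.0861.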